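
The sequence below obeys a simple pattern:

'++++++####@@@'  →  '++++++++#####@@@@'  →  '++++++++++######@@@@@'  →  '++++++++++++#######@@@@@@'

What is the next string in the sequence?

The n-th term is 2n +'s then n+1 #'s then n @'s, where the shown terms are n = 3, 4, 5, 6.
At n = 7 the blocks have lengths 14, 8, 7.

++++++++++++++########@@@@@@@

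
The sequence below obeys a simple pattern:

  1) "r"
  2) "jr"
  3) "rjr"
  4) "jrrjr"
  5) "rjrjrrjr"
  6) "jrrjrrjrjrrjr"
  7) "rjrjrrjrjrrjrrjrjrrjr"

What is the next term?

From term 3 onward, concatenate the second-to-last term with the last: r·jr = rjr, jr·rjr = jrrjr, …
So term 8 is jrrjrrjrjrrjr·rjrjrrjrjrrjrrjrjrrjr.

jrrjrrjrjrrjrrjrjrrjrjrrjrrjrjrrjr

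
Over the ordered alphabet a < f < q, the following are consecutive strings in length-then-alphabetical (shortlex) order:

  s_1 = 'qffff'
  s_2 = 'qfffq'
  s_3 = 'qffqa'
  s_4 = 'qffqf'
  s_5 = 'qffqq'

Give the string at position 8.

qfqaq

Continuing the enumeration 3 steps past qffqq: qffqq → qfqaa → qfqaf → (answer).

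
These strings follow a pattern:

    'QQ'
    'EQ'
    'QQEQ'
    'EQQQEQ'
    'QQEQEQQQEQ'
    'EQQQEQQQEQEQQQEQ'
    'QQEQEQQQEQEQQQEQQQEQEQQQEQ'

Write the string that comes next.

EQQQEQQQEQEQQQEQQQEQEQQQEQEQQQEQQQEQEQQQEQ

From term 3 onward, concatenate the second-to-last term with the last: QQ·EQ = QQEQ, EQ·QQEQ = EQQQEQ, …
So term 8 is EQQQEQQQEQEQQQEQ·QQEQEQQQEQEQQQEQQQEQEQQQEQ.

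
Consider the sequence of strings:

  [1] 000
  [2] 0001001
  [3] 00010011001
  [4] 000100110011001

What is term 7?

Each term is the previous one with 1001 appended.
From 000100110011001, 3 further steps: 000100110011001 → 0001001100110011001 → 00010011001100110011001 → (answer).

000100110011001100110011001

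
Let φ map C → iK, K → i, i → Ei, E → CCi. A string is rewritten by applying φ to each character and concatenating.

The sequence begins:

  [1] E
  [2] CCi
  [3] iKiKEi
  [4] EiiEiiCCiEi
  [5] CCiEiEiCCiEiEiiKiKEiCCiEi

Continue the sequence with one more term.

Applying the rule to each of the 25 symbols of CCiEiEiCCiEiEiiKiKEiCCiEi gives the pieces iK iK Ei CCi Ei CCi Ei iK iK Ei CCi Ei CCi Ei Ei i Ei i CCi Ei iK iK Ei CCi Ei, which concatenate to the answer.

iKiKEiCCiEiCCiEiiKiKEiCCiEiCCiEiEiiEiiCCiEiiKiKEiCCiEi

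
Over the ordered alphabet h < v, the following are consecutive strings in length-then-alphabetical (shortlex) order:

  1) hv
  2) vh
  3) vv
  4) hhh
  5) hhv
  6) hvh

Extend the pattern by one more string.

The successor of hvh increments the rightmost position that isn't already v and resets every position after it to h.

hvv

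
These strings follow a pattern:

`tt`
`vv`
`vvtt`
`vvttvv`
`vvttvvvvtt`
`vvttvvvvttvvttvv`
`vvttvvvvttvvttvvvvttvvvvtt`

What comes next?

vvttvvvvttvvttvvvvttvvvvttvvttvvvvttvvttvv

This is a Fibonacci-style word recurrence s(k) = s(k−1)·s(k−2): e.g. vv·tt = vvtt.
Continuing: vvttvvvvttvvttvvvvttvvvvtt · vvttvvvvttvvttvv gives term 8.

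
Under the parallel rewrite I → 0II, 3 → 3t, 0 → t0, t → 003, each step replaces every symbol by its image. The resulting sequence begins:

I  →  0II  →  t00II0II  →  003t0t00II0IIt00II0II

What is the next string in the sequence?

t0t03t003t0003t0t00II0IIt00II0II003t0t00II0IIt00II0II

φ(003t0t00II0IIt00II0II) expands symbol-by-symbol to t0 t0 3t 003 t0 003 t0 t0 0II 0II t0 0II 0II 003 t0 t0 0II 0II t0 0II 0II; joining the 21 pieces gives the next term.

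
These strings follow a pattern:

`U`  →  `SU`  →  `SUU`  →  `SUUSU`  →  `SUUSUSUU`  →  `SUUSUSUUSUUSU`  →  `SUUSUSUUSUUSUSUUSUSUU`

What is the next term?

SUUSUSUUSUUSUSUUSUSUUSUUSUSUUSUUSU

Each term (from the third on) is the previous term followed by the one before it: term 3 = SU·U = SUU.
The next term joins SUUSUSUUSUUSUSUUSUSUU and SUUSUSUUSUUSU.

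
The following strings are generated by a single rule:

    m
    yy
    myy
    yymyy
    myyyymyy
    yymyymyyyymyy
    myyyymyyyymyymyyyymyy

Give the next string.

From term 3 onward, concatenate the second-to-last term with the last: m·yy = myy, yy·myy = yymyy, …
Continuing: yymyymyyyymyy · myyyymyyyymyymyyyymyy gives term 8.

yymyymyyyymyymyyyymyyyymyymyyyymyy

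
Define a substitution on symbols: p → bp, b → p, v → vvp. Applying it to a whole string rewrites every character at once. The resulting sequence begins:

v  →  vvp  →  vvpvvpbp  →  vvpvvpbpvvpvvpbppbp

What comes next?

Rewriting the 19 symbols of vvpvvpbpvvpvvpbppbp one by one yields vvp vvp bp vvp vvp bp p bp vvp vvp bp vvp vvp bp p bp bp p bp; concatenated:

vvpvvpbpvvpvvpbppbpvvpvvpbpvvpvvpbppbpbppbp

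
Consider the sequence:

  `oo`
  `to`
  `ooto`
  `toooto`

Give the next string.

Each term (from the third on) is the two preceding terms concatenated in order: term 3 = oo·to = ooto.
The next term joins ooto and toooto.

oototoooto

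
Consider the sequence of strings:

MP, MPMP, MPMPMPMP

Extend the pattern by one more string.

MPMPMPMPMPMPMPMP

Every step duplicates the string.
So the next term is two copies of MPMPMPMP.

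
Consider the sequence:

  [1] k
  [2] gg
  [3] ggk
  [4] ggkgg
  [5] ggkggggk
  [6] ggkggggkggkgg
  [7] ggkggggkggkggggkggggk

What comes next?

ggkggggkggkggggkggggkggkggggkggkgg

From term 3 onward, concatenate the last term with the second-to-last: gg·k = ggk, ggk·gg = ggkgg, …
The next term joins ggkggggkggkggggkggggk and ggkggggkggkgg.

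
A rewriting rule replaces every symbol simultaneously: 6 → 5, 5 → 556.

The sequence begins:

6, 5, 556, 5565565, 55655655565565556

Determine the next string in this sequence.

Applying the rule to each of the 17 symbols of 55655655565565556 gives the pieces 556 556 5 556 556 5 556 556 556 5 556 556 5 556 556 556 5, which concatenate to the answer.

55655655565565556556556555655655565565565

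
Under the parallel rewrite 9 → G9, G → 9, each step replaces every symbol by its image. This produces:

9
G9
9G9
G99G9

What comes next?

9G9G99G9

Expanding G99G9: G→9, 9→G9, 9→G9, G→9, 9→G9. Concatenated: 9 G9 G9 9 G9.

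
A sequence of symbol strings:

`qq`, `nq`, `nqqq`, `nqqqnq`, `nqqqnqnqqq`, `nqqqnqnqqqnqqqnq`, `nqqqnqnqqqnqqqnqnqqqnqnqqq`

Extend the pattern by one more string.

From term 3 onward, concatenate the last term with the second-to-last: nq·qq = nqqq, nqqq·nq = nqqqnq, …
So term 8 is nqqqnqnqqqnqqqnqnqqqnqnqqq·nqqqnqnqqqnqqqnq.

nqqqnqnqqqnqqqnqnqqqnqnqqqnqqqnqnqqqnqqqnq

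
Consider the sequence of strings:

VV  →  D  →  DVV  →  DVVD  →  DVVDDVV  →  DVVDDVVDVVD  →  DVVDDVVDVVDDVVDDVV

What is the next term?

DVVDDVVDVVDDVVDDVVDVVDDVVDVVD

From term 3 onward, concatenate the last term with the second-to-last: D·VV = DVV, DVV·D = DVVD, …
The next term joins DVVDDVVDVVDDVVDDVV and DVVDDVVDVVD.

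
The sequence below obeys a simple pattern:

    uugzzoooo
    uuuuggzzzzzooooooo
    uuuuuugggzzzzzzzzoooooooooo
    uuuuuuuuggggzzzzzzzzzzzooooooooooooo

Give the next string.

Each string has the form u^{2n} g^{n} z^{3n-1} o^{3n+1} (n = 1, 2, …).
For the next term, n = 5, so the run lengths are 10, 5, 14, 16.

uuuuuuuuuugggggzzzzzzzzzzzzzzoooooooooooooooo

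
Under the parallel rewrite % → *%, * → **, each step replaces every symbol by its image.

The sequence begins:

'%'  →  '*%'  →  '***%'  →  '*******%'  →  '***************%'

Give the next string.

Replace each of the 16 characters of ***************% in place — ** ** ** ** ** ** ** ** ** ** ** ** ** ** ** *% — and concatenate.

*******************************%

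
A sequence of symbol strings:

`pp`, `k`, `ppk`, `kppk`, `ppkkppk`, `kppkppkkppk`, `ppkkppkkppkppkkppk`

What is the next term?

This is a Fibonacci-style word recurrence s(k) = s(k−2)·s(k−1): e.g. pp·k = ppk.
So term 8 is kppkppkkppk·ppkkppkkppkppkkppk.

kppkppkkppkppkkppkkppkppkkppk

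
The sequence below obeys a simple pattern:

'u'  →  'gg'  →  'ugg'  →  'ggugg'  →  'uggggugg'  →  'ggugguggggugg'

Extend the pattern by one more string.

From term 3 onward, concatenate the second-to-last term with the last: u·gg = ugg, gg·ugg = ggugg, …
Continuing: uggggugg · ggugguggggugg gives term 7.

ugggguggggugguggggugg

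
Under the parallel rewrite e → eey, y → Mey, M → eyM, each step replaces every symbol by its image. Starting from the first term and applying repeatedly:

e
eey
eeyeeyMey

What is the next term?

Apply φ to eeyeeyMey symbol by symbol: e→eey, e→eey, y→Mey, e→eey, e→eey, y→Mey, M→eyM, e→eey, y→Mey; joined: eey eey Mey eey eey Mey eyM eey Mey.

eeyeeyMeyeeyeeyMeyeyMeeyMey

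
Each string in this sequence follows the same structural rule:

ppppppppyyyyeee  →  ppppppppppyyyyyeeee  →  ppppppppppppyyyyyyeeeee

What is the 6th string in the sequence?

ppppppppppppppppppyyyyyyyyyeeeeeeee

Reading off run lengths: p runs 8, 10, 12; y runs 4, 5, 6; e runs 3, 4, 5 — each is linear in n, where the shown terms are n = 3, 4, 5.
At n = 8 the blocks have lengths 18, 9, 8.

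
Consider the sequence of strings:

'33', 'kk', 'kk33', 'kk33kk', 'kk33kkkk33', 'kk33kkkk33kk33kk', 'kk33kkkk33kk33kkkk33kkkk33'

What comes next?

Each term (from the third on) is the previous term followed by the one before it: term 3 = kk·33 = kk33.
So term 8 is kk33kkkk33kk33kkkk33kkkk33·kk33kkkk33kk33kk.

kk33kkkk33kk33kkkk33kkkk33kk33kkkk33kk33kk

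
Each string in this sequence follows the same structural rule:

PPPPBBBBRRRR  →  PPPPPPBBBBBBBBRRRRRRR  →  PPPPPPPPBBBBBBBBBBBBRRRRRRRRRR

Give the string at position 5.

PPPPPPPPPPPPBBBBBBBBBBBBBBBBBBBBRRRRRRRRRRRRRRRR

Reading off run lengths: P runs 4, 6, 8; B runs 4, 8, 12; R runs 4, 7, 10 — each is linear in n (n = 1, 2, …).
For term 5, n = 5, so the run lengths are 12, 20, 16.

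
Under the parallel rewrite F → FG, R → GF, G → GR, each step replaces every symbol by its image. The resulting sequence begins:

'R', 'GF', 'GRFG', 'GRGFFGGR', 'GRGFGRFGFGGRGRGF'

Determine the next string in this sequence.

Replace each of the 16 characters of GRGFGRFGFGGRGRGF in place — GR GF GR FG GR GF FG GR FG GR GR GF GR GF GR FG — and concatenate.

GRGFGRFGGRGFFGGRFGGRGRGFGRGFGRFG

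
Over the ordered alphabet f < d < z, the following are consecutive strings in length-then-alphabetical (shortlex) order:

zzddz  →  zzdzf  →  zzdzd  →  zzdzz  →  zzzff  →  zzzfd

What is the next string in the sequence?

Find the rightmost character of zzzfd below z, bump it to the next letter, and reset everything to its right to f.

zzzfz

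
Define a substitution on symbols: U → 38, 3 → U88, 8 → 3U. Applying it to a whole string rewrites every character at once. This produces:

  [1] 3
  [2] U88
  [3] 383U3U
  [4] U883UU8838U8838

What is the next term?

Applying the rule to each of the 15 symbols of U883UU8838U8838 gives the pieces 38 3U 3U U88 38 38 3U 3U U88 3U 38 3U 3U U88 3U, which concatenate to the answer.

383U3UU8838383U3UU883U383U3UU883U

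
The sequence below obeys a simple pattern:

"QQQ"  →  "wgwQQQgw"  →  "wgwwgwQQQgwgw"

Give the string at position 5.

Each term wraps the previous one in wgw on the left and gw on the right.
From wgwwgwQQQgwgw, 2 further steps: wgwwgwQQQgwgw → wgwwgwwgwQQQgwgwgw → (answer).

wgwwgwwgwwgwQQQgwgwgwgw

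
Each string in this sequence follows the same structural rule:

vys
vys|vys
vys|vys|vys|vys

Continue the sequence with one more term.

s(k+1) = s(k)·|·s(k) — each term doubles the last with '|' between the halves.
Doubling vys|vys|vys|vys with '|' between the halves:

vys|vys|vys|vys|vys|vys|vys|vys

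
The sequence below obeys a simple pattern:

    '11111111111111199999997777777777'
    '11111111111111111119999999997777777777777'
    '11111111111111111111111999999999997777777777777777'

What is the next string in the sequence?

11111111111111111111111111199999999999997777777777777777777

Each string has the form 1^{4n+3} 9^{2n+1} 7^{3n+1}, where the shown terms are n = 3, 4, 5.
Setting n = 6 gives 27, 13, 19 characters in each block.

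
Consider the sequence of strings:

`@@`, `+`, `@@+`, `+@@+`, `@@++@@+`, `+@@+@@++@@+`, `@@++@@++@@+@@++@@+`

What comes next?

+@@+@@++@@+@@++@@++@@+@@++@@+

This is a Fibonacci-style word recurrence s(k) = s(k−2)·s(k−1): e.g. @@·+ = @@+.
So term 8 is +@@+@@++@@+·@@++@@++@@+@@++@@+.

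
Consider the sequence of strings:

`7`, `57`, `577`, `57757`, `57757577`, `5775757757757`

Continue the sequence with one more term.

From term 3 onward, concatenate the last term with the second-to-last: 57·7 = 577, 577·57 = 57757, …
So term 7 is 5775757757757·57757577.

577575775775757757577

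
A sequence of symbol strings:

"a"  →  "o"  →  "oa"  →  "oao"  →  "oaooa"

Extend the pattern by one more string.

oaooaoao

This is a Fibonacci-style word recurrence s(k) = s(k−1)·s(k−2): e.g. o·a = oa.
So term 6 is oaooa·oao.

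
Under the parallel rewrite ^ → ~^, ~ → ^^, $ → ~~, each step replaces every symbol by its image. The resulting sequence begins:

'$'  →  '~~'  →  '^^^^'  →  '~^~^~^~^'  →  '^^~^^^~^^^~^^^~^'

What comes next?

Applying the rule to each of the 16 symbols of ^^~^^^~^^^~^^^~^ gives the pieces ~^ ~^ ^^ ~^ ~^ ~^ ^^ ~^ ~^ ~^ ^^ ~^ ~^ ~^ ^^ ~^, which concatenate to the answer.

~^~^^^~^~^~^^^~^~^~^^^~^~^~^^^~^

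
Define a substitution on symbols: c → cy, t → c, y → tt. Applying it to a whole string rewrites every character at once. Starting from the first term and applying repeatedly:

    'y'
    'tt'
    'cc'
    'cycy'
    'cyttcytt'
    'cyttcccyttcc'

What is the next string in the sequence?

Expanding cyttcccyttcc: c→cy, y→tt, t→c, t→c, c→cy, c→cy, c→cy, y→tt, t→c, t→c, c→cy, c→cy. Concatenated: cy tt c c cy cy cy tt c c cy cy.

cyttcccycycyttcccycy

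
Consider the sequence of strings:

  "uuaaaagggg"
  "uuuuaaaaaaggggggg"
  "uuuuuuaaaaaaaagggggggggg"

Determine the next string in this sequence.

uuuuuuuuaaaaaaaaaaggggggggggggg

The n-th term is 2n u's then 2n+2 a's then 3n+1 g's (n = 1, 2, …).
For the next term, n = 4, so the run lengths are 8, 10, 13.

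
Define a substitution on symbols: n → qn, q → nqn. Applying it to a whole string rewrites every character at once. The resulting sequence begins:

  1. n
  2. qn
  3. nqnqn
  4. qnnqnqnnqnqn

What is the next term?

Rewriting each symbol of qnnqnqnnqnqn: q→nqn, n→qn, n→qn, q→nqn, n→qn, q→nqn, n→qn, n→qn, q→nqn, n→qn, q→nqn, n→qn, which concatenates to nqn qn qn nqn qn nqn qn qn nqn qn nqn qn.

nqnqnqnnqnqnnqnqnqnnqnqnnqnqn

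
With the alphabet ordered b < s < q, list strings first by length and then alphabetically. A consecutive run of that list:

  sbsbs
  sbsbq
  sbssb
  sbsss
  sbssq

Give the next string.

Treat sbssq as a base-3 numeral over the given alphabet and add one, carrying through any trailing q's.

sbsqb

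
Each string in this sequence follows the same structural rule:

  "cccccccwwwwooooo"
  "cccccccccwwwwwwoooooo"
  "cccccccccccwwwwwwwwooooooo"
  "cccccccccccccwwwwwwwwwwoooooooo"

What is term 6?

cccccccccccccccccwwwwwwwwwwwwwwoooooooooo

The n-th term is 2n+3 c's then 2n w's then n+3 o's, where the shown terms are n = 2, 3, 4, 5.
At n = 7 the blocks have lengths 17, 14, 10.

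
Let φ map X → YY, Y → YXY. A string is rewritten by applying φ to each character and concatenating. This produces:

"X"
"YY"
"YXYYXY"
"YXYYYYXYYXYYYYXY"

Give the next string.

Rewriting the 16 symbols of YXYYYYXYYXYYYYXY one by one yields YXY YY YXY YXY YXY YXY YY YXY YXY YY YXY YXY YXY YXY YY YXY; concatenated:

YXYYYYXYYXYYXYYXYYYYXYYXYYYYXYYXYYXYYXYYYYXY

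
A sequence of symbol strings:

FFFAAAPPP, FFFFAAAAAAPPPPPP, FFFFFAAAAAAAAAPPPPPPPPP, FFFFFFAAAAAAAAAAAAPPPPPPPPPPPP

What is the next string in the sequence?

FFFFFFFAAAAAAAAAAAAAAAPPPPPPPPPPPPPPP

Each string has the form F^{n+2} A^{3n} P^{3n} (n = 1, 2, …).
For the next term, n = 5, so the run lengths are 7, 15, 15.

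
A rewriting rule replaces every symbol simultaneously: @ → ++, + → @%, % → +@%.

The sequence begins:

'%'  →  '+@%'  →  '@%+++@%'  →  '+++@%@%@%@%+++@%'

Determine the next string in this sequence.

Rewriting the 16 symbols of +++@%@%@%@%+++@% one by one yields @% @% @% ++ +@% ++ +@% ++ +@% ++ +@% @% @% @% ++ +@%; concatenated:

@%@%@%+++@%+++@%+++@%+++@%@%@%@%+++@%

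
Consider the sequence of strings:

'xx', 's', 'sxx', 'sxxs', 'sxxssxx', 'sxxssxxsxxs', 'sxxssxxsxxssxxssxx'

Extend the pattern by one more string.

This is a Fibonacci-style word recurrence s(k) = s(k−1)·s(k−2): e.g. s·xx = sxx.
Continuing: sxxssxxsxxssxxssxx · sxxssxxsxxs gives term 8.

sxxssxxsxxssxxssxxsxxssxxsxxs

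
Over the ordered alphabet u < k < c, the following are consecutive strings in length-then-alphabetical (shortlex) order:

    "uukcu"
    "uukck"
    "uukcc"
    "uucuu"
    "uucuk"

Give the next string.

uucuc

Treat uucuk as a base-3 numeral over the given alphabet and add one, carrying through any trailing c's.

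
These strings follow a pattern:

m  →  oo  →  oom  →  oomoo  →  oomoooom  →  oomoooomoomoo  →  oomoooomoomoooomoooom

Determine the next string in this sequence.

This is a Fibonacci-style word recurrence s(k) = s(k−1)·s(k−2): e.g. oo·m = oom.
Continuing: oomoooomoomoooomoooom · oomoooomoomoo gives term 8.

oomoooomoomoooomoooomoomoooomoomoo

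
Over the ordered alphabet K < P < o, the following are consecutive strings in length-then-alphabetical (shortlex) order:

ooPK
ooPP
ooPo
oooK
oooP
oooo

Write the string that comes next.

KKKKK

After oooo the length-4 strings are exhausted; the first length-5 string is 5 copies of K.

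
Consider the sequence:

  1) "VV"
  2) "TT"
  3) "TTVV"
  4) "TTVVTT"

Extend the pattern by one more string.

TTVVTTTTVV

Each term (from the third on) is the previous term followed by the one before it: term 3 = TT·VV = TTVV.
The next term joins TTVVTT and TTVV.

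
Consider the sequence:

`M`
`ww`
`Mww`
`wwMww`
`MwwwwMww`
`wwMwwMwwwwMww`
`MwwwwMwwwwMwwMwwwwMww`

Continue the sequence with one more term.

wwMwwMwwwwMwwMwwwwMwwwwMwwMwwwwMww

Each term (from the third on) is the two preceding terms concatenated in order: term 3 = M·ww = Mww.
The next term joins wwMwwMwwwwMww and MwwwwMwwwwMwwMwwwwMww.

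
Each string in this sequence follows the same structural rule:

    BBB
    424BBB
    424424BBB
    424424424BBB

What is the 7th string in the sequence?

Each term is the previous one with 424 prepended.
From 424424424BBB, 3 further steps: 424424424BBB → 424424424424BBB → 424424424424424BBB → (answer).

424424424424424424BBB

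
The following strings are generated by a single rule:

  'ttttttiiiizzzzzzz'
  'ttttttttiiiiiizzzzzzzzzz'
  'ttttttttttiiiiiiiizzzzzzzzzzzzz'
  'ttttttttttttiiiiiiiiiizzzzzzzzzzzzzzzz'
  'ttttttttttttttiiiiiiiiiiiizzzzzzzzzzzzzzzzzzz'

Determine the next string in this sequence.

ttttttttttttttttiiiiiiiiiiiiiizzzzzzzzzzzzzzzzzzzzzz

Each string has the form t^{2n+2} i^{2n} z^{3n+1}, where the shown terms are n = 2, 3, 4, 5, 6.
For the next term, n = 7, so the run lengths are 16, 14, 22.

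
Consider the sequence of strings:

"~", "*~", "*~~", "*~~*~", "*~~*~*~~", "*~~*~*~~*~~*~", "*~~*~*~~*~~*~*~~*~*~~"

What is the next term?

From term 3 onward, concatenate the last term with the second-to-last: *~·~ = *~~, *~~·*~ = *~~*~, …
Continuing: *~~*~*~~*~~*~*~~*~*~~ · *~~*~*~~*~~*~ gives term 8.

*~~*~*~~*~~*~*~~*~*~~*~~*~*~~*~~*~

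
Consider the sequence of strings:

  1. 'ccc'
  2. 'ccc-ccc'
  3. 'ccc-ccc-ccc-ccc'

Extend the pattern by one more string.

s(k+1) = s(k)·-·s(k) — each term doubles the last with '-' between the halves.
Doubling ccc-ccc-ccc-ccc with '-' between the halves:

ccc-ccc-ccc-ccc-ccc-ccc-ccc-ccc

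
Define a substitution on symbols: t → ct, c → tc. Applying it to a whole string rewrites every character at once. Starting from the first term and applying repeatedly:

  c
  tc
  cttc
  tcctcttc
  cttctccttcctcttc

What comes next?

tcctcttccttctcctcttctccttcctcttc

Replace each of the 16 characters of cttctccttcctcttc in place — tc ct ct tc ct tc tc ct ct tc tc ct tc ct ct tc — and concatenate.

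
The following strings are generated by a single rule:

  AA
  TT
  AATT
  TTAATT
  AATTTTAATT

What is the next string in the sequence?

From term 3 onward, concatenate the second-to-last term with the last: AA·TT = AATT, TT·AATT = TTAATT, …
Continuing: TTAATT · AATTTTAATT gives term 6.

TTAATTAATTTTAATT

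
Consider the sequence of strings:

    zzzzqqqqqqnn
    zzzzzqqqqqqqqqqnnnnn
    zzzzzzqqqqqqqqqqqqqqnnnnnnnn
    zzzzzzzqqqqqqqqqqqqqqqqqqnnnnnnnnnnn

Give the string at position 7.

Term n consists of n+3 z's, followed by 4n+2 q's, followed by 3n-1 n's (n = 1, 2, …).
At n = 7 the blocks have lengths 10, 30, 20.

zzzzzzzzzzqqqqqqqqqqqqqqqqqqqqqqqqqqqqqqnnnnnnnnnnnnnnnnnnnn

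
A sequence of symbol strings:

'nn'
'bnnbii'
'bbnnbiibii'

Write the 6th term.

bbbbbnnbiibiibiibiibii

s(k+1) = b·s(k)·bii, so each term gains b as a prefix and bii as a suffix.
From bbnnbiibii, 3 further steps: bbnnbiibii → bbbnnbiibiibii → bbbbnnbiibiibiibii → (answer).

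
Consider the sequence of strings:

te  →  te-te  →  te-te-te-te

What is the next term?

Every step duplicates the string with '-' between the halves.
Doubling te-te-te-te with '-' between the halves:

te-te-te-te-te-te-te-te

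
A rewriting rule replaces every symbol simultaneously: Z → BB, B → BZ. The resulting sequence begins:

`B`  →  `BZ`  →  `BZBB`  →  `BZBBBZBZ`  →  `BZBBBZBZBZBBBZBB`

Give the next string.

Rewriting the 16 symbols of BZBBBZBZBZBBBZBB one by one yields BZ BB BZ BZ BZ BB BZ BB BZ BB BZ BZ BZ BB BZ BZ; concatenated:

BZBBBZBZBZBBBZBBBZBBBZBZBZBBBZBZ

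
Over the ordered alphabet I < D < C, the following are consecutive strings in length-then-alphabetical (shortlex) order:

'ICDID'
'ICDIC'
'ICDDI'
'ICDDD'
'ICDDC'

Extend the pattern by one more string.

The successor of ICDDC increments the rightmost position that isn't already C and resets every position after it to I.

ICDCI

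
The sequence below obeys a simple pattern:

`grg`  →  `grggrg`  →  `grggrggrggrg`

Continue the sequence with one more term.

Each string is two copies of the previous one concatenated.
Doubling grggrggrggrg:

grggrggrggrggrggrggrggrg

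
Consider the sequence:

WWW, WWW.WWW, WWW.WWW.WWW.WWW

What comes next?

s(k+1) = s(k)·.·s(k) — each term doubles the last with '.' between the halves.
So the next term is two copies of WWW.WWW.WWW.WWW with '.' between the halves.

WWW.WWW.WWW.WWW.WWW.WWW.WWW.WWW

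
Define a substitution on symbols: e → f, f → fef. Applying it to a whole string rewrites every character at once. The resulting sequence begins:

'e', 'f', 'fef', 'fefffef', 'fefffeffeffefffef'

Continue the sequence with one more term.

fefffeffeffefffeffefffeffefffeffeffefffef

φ(fefffeffeffefffef) expands symbol-by-symbol to fef f fef fef fef f fef fef f fef fef f fef fef fef f fef; joining the 17 pieces gives the next term.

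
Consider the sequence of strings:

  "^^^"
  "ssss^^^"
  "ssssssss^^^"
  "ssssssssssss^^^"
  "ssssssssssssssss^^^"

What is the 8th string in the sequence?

Each term is the previous one with ssss prepended.
From ssssssssssssssss^^^, 3 further steps: ssssssssssssssss^^^ → ssssssssssssssssssss^^^ → ssssssssssssssssssssssss^^^ → (answer).

ssssssssssssssssssssssssssss^^^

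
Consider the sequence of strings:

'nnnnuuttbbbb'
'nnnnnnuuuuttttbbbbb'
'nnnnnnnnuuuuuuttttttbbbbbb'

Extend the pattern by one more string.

Each string has the form n^{2n+2} u^{2n} t^{2n} b^{n+3} (n = 1, 2, …).
Setting n = 4 gives 10, 8, 8, 7 characters in each block.

nnnnnnnnnnuuuuuuuuttttttttbbbbbbb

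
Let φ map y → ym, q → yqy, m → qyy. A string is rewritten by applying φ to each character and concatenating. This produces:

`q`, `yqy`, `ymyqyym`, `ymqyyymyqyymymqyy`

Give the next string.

Rewriting the 17 symbols of ymqyyymyqyymymqyy one by one yields ym qyy yqy ym ym ym qyy ym yqy ym ym qyy ym qyy yqy ym ym; concatenated:

ymqyyyqyymymymqyyymyqyymymqyyymqyyyqyymym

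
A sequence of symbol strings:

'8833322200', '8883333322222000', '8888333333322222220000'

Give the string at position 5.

The n-th term is n+1 8's then 2n+1 3's then 2n+1 2's then n+1 0's (n = 1, 2, …).
For term 5, n = 5, so the run lengths are 6, 11, 11, 6.

8888883333333333322222222222000000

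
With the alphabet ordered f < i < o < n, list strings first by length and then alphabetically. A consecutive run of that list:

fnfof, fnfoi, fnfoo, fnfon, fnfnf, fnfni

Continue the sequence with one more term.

Treat fnfni as a base-4 numeral over the given alphabet and add one, carrying through any trailing n's.

fnfno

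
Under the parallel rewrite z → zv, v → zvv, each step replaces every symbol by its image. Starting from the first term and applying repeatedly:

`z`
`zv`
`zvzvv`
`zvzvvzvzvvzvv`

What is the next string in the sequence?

zvzvvzvzvvzvvzvzvvzvzvvzvvzvzvvzvv

Replace each of the 13 characters of zvzvvzvzvvzvv in place — zv zvv zv zvv zvv zv zvv zv zvv zvv zv zvv zvv — and concatenate.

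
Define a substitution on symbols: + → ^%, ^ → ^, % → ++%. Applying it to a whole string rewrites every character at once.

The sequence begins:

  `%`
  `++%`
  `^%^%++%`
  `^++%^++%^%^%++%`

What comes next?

Rewriting the 15 symbols of ^++%^++%^%^%++% one by one yields ^ ^% ^% ++% ^ ^% ^% ++% ^ ++% ^ ++% ^% ^% ++%; concatenated:

^^%^%++%^^%^%++%^++%^++%^%^%++%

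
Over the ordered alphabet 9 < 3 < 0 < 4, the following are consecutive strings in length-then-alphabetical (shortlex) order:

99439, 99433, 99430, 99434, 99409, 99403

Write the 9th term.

99449

Stepping forward 3 times from 99403: 99403 → 99400 → 99404, then the target.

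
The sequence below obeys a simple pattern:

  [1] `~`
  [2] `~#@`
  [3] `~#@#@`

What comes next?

Every step adds #@ to the end: s(k+1) = s(k)·#@.
One more step from ~#@#@ gives the answer.

~#@#@#@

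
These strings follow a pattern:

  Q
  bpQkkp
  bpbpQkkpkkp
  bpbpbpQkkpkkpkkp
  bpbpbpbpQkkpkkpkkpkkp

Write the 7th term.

Each term wraps the previous one in bp on the left and kkp on the right.
From bpbpbpbpQkkpkkpkkpkkp, 2 further steps: bpbpbpbpQkkpkkpkkpkkp → bpbpbpbpbpQkkpkkpkkpkkpkkp → (answer).

bpbpbpbpbpbpQkkpkkpkkpkkpkkpkkp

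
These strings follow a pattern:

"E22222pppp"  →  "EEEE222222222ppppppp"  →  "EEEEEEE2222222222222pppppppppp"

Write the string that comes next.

Term n consists of 3n-2 E's, followed by 4n+1 2's, followed by 3n+1 p's (n = 1, 2, …).
At n = 4 the blocks have lengths 10, 17, 13.

EEEEEEEEEE22222222222222222ppppppppppppp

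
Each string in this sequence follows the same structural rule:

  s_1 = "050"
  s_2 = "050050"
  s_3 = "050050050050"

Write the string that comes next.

Each string is two copies of the previous one concatenated.
One more doubling of 050050050050 gives the answer.

050050050050050050050050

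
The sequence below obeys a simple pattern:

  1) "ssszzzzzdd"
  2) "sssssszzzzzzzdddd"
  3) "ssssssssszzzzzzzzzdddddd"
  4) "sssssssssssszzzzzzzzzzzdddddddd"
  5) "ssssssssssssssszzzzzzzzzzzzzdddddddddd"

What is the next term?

Reading off run lengths: s runs 3, 6, 9, 12, 15; z runs 5, 7, 9, 11, 13; d runs 2, 4, 6, 8, 10 — each is linear in n (n = 1, 2, …).
At n = 6 the blocks have lengths 18, 15, 12.

sssssssssssssssssszzzzzzzzzzzzzzzdddddddddddd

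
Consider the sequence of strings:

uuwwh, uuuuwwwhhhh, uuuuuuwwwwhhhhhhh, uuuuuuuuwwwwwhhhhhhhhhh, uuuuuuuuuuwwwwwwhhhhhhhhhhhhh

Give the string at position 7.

uuuuuuuuuuuuuuwwwwwwwwhhhhhhhhhhhhhhhhhhh

Term n consists of 2n u's, followed by n+1 w's, followed by 3n-2 h's (n = 1, 2, …).
At n = 7 the blocks have lengths 14, 8, 19.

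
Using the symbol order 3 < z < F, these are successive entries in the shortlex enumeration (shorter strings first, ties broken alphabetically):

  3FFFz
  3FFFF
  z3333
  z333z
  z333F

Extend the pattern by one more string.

Find the rightmost character of z333F below F, bump it to the next letter, and reset everything to its right to 3.

z33z3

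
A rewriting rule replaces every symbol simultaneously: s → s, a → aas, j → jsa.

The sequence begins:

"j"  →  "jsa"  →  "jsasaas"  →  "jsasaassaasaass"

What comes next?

Rewriting the 15 symbols of jsasaassaasaass one by one yields jsa s aas s aas aas s s aas aas s aas aas s s; concatenated:

jsasaassaasaasssaasaassaasaasss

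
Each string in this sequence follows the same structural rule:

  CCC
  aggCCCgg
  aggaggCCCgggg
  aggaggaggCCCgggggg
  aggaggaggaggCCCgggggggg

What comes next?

aggaggaggaggaggCCCgggggggggg

Each term wraps the previous one in agg on the left and gg on the right.
So the next term is agg·aggaggaggaggCCCgggggggg·gg.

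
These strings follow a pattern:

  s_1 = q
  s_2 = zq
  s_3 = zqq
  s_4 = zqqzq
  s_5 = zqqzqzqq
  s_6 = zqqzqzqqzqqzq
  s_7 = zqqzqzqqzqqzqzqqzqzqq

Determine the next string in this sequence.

zqqzqzqqzqqzqzqqzqzqqzqqzqzqqzqqzq

From term 3 onward, concatenate the last term with the second-to-last: zq·q = zqq, zqq·zq = zqqzq, …
Continuing: zqqzqzqqzqqzqzqqzqzqq · zqqzqzqqzqqzq gives term 8.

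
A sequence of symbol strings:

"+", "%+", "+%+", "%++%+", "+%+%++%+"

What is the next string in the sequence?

This is a Fibonacci-style word recurrence s(k) = s(k−2)·s(k−1): e.g. +·%+ = +%+.
Continuing: %++%+ · +%+%++%+ gives term 6.

%++%++%+%++%+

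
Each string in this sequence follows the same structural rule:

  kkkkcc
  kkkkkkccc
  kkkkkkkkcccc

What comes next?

The n-th term is 2n k's then n c's, where the shown terms are n = 2, 3, 4.
For the next term, n = 5, so the run lengths are 10, 5.

kkkkkkkkkkccccc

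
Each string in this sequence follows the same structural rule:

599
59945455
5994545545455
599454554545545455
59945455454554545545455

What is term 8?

59945455454554545545455454554545545455

Every step adds 45455 to the end: s(k+1) = s(k)·45455.
From 59945455454554545545455, 3 further steps: 59945455454554545545455 → 5994545545455454554545545455 → 599454554545545455454554545545455 → (answer).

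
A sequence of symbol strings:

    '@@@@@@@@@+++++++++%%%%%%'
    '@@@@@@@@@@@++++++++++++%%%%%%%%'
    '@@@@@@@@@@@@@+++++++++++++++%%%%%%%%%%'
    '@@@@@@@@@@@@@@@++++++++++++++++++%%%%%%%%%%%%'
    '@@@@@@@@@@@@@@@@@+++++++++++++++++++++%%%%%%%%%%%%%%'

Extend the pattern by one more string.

@@@@@@@@@@@@@@@@@@@++++++++++++++++++++++++%%%%%%%%%%%%%%%%

The n-th term is 2n+3 @'s then 3n +'s then 2n %'s, where the shown terms are n = 3, 4, 5, 6, 7.
Setting n = 8 gives 19, 24, 16 characters in each block.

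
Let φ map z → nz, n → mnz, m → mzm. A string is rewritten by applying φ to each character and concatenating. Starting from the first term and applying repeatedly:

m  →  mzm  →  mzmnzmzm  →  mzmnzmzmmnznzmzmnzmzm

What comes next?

Rewriting the 21 symbols of mzmnzmzmmnznzmzmnzmzm one by one yields mzm nz mzm mnz nz mzm nz mzm mzm mnz nz mnz nz mzm nz mzm mnz nz mzm nz mzm; concatenated:

mzmnzmzmmnznzmzmnzmzmmzmmnznzmnznzmzmnzmzmmnznzmzmnzmzm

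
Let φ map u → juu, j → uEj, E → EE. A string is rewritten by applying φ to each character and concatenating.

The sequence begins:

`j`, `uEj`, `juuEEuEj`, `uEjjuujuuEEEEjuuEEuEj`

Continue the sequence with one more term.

juuEEuEjuEjjuujuuuEjjuujuuEEEEEEEEuEjjuujuuEEEEjuuEEuEj

Replace each of the 21 characters of uEjjuujuuEEEEjuuEEuEj in place — juu EE uEj uEj juu juu uEj juu juu EE EE EE EE uEj juu juu EE EE juu EE uEj — and concatenate.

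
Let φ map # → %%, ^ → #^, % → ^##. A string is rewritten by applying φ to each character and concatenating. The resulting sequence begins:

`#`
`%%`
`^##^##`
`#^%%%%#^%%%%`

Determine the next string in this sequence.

%%#^^##^##^##^##%%#^^##^##^##^##

Rewriting each symbol of #^%%%%#^%%%%: #→%%, ^→#^, %→^##, %→^##, %→^##, %→^##, #→%%, ^→#^, %→^##, %→^##, %→^##, %→^##, which concatenates to %% #^ ^## ^## ^## ^## %% #^ ^## ^## ^## ^##.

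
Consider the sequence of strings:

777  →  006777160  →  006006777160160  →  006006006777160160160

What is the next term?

Each term wraps the previous one in 006 on the left and 160 on the right.
Applying this once more to 006006006777160160160:

006006006006777160160160160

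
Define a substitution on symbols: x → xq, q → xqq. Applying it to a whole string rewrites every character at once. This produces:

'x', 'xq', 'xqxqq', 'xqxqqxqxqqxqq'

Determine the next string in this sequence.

Rewriting the 13 symbols of xqxqqxqxqqxqq one by one yields xq xqq xq xqq xqq xq xqq xq xqq xqq xq xqq xqq; concatenated:

xqxqqxqxqqxqqxqxqqxqxqqxqqxqxqqxqq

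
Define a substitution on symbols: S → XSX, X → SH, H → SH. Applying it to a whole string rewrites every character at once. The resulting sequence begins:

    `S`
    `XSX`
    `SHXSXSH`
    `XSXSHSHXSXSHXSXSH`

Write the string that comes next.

SHXSXSHXSXSHXSXSHSHXSXSHXSXSHSHXSXSHXSXSH

φ(XSXSHSHXSXSHXSXSH) expands symbol-by-symbol to SH XSX SH XSX SH XSX SH SH XSX SH XSX SH SH XSX SH XSX SH; joining the 17 pieces gives the next term.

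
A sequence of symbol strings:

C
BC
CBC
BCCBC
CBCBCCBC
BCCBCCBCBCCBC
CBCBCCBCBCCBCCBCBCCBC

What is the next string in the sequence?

Each term (from the third on) is the two preceding terms concatenated in order: term 3 = C·BC = CBC.
So term 8 is BCCBCCBCBCCBC·CBCBCCBCBCCBCCBCBCCBC.

BCCBCCBCBCCBCCBCBCCBCBCCBCCBCBCCBC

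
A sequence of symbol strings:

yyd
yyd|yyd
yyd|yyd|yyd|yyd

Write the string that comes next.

yyd|yyd|yyd|yyd|yyd|yyd|yyd|yyd

s(k+1) = s(k)·|·s(k) — each term doubles the last with '|' between the halves.
One more doubling of yyd|yyd|yyd|yyd gives the answer.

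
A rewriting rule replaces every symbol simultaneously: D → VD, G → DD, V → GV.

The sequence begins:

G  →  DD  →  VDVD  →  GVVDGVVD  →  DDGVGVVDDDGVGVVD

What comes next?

φ(DDGVGVVDDDGVGVVD) expands symbol-by-symbol to VD VD DD GV DD GV GV VD VD VD DD GV DD GV GV VD; joining the 16 pieces gives the next term.

VDVDDDGVDDGVGVVDVDVDDDGVDDGVGVVD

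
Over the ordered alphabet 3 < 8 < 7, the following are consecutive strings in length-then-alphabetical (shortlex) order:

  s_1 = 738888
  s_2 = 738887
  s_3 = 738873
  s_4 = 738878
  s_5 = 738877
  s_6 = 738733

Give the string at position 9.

738783

Continuing the enumeration 3 steps past 738733: 738733 → 738738 → 738737 → (answer).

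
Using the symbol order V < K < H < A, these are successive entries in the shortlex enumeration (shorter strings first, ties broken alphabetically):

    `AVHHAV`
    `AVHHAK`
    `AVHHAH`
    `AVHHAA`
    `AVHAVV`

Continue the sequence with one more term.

AVHAVK

The successor of AVHAVV increments the rightmost position that isn't already A and resets every position after it to V.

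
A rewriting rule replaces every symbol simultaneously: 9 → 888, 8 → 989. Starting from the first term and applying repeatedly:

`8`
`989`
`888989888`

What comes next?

Apply φ to 888989888 symbol by symbol: 8→989, 8→989, 8→989, 9→888, 8→989, 9→888, 8→989, 8→989, 8→989; joined: 989 989 989 888 989 888 989 989 989.

989989989888989888989989989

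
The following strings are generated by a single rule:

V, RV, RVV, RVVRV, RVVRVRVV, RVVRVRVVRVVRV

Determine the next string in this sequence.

Each term (from the third on) is the previous term followed by the one before it: term 3 = RV·V = RVV.
Continuing: RVVRVRVVRVVRV · RVVRVRVV gives term 7.

RVVRVRVVRVVRVRVVRVRVV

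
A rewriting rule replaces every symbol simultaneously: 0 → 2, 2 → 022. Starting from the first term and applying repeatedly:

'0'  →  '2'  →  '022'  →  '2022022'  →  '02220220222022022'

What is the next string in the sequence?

20220220222022022202202202220220222022022

Replace each of the 17 characters of 02220220222022022 in place — 2 022 022 022 2 022 022 2 022 022 022 2 022 022 2 022 022 — and concatenate.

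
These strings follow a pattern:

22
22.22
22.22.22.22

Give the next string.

22.22.22.22.22.22.22.22

s(k+1) = s(k)·.·s(k) — each term doubles the last with '.' between the halves.
So the next term is two copies of 22.22.22.22 with '.' between the halves.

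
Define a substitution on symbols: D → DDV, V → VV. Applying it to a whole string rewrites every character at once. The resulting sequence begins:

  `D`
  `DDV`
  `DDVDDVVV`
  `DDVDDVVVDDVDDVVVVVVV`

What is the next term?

Replace each of the 20 characters of DDVDDVVVDDVDDVVVVVVV in place — DDV DDV VV DDV DDV VV VV VV DDV DDV VV DDV DDV VV VV VV VV VV VV VV — and concatenate.

DDVDDVVVDDVDDVVVVVVVDDVDDVVVDDVDDVVVVVVVVVVVVVVV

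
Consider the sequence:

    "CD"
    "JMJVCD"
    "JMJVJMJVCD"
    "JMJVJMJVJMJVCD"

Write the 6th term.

JMJVJMJVJMJVJMJVJMJVCD

The strings grow by a fixed prefix JMJV each time.
From JMJVJMJVJMJVCD, 2 further steps: JMJVJMJVJMJVCD → JMJVJMJVJMJVJMJVCD → (answer).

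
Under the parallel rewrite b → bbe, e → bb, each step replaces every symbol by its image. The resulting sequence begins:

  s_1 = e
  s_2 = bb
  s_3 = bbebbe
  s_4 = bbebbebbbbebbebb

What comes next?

bbebbebbbbebbebbbbebbebbebbebbbbebbebbbbebbe

Applying the rule to each of the 16 symbols of bbebbebbbbebbebb gives the pieces bbe bbe bb bbe bbe bb bbe bbe bbe bbe bb bbe bbe bb bbe bbe, which concatenate to the answer.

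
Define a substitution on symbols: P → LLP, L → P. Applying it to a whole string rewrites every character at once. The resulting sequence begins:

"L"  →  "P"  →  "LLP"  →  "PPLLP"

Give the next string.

LLPLLPPPLLP

Expanding PPLLP: P→LLP, P→LLP, L→P, L→P, P→LLP. Concatenated: LLP LLP P P LLP.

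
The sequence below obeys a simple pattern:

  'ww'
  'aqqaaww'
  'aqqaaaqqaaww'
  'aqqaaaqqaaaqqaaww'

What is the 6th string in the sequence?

aqqaaaqqaaaqqaaaqqaaaqqaaww

Each term is the previous one with aqqaa prepended.
From aqqaaaqqaaaqqaaww, 2 further steps: aqqaaaqqaaaqqaaww → aqqaaaqqaaaqqaaaqqaaww → (answer).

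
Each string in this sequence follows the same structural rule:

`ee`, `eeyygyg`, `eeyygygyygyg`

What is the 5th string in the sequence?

Each term is the previous one with yygyg appended.
From eeyygygyygyg, 2 further steps: eeyygygyygyg → eeyygygyygygyygyg → (answer).

eeyygygyygygyygygyygyg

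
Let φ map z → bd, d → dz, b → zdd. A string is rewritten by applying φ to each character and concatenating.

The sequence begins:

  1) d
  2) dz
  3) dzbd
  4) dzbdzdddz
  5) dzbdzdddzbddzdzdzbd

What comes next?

Rewriting the 19 symbols of dzbdzdddzbddzdzdzbd one by one yields dz bd zdd dz bd dz dz dz bd zdd dz dz bd dz bd dz bd zdd dz; concatenated:

dzbdzdddzbddzdzdzbdzdddzdzbddzbddzbdzdddz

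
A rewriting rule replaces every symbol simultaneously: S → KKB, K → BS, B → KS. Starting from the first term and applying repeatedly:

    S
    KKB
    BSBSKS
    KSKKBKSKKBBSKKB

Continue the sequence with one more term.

Rewriting the 15 symbols of KSKKBKSKKBBSKKB one by one yields BS KKB BS BS KS BS KKB BS BS KS KS KKB BS BS KS; concatenated:

BSKKBBSBSKSBSKKBBSBSKSKSKKBBSBSKS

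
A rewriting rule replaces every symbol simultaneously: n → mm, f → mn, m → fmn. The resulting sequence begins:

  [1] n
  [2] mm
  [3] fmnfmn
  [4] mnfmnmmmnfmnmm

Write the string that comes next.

Replace each of the 14 characters of mnfmnmmmnfmnmm in place — fmn mm mn fmn mm fmn fmn fmn mm mn fmn mm fmn fmn — and concatenate.

fmnmmmnfmnmmfmnfmnfmnmmmnfmnmmfmnfmn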